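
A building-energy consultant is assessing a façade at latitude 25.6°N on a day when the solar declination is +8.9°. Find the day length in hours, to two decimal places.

12.57 hours

cos H_s = −tan(25.6°) · tan(8.9°) = -0.0750, so H_s = arccos(-0.0750) = 94.30°.
Day length = 2 H_s / 15° h⁻¹ = 188.60° / 15 = 12.573 h.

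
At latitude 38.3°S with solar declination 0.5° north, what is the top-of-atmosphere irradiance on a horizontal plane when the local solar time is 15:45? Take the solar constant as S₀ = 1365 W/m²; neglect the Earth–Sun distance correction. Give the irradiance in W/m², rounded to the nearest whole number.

Hour angle H = 15° × (15.75 − 12) = 56.25°.
cos θ_z = sin φ sin δ + cos φ cos δ cos H = (-0.6198)(0.0087) + (0.7848)(1.0000)(0.5556) = 0.4306.
Top-of-atmosphere irradiance = S₀ cos θ_z = 1365 × 0.4306 = 587.77 W/m².

588 W/m²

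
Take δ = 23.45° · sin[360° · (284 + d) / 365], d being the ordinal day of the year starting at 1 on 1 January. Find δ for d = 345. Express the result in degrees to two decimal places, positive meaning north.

-23.12°

360 × (284 + 345) / 365 = 620.384°; sin(620.384°) = -0.9859.
δ = 23.45 × -0.9859 = -23.119° ≈ -23.12°.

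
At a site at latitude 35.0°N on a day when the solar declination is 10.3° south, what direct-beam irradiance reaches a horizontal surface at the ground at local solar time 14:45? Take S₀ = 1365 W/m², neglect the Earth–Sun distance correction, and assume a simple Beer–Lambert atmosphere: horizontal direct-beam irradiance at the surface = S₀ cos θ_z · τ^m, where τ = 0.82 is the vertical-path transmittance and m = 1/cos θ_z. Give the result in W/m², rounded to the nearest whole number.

Hour angle H = 15° × (14.75 − 12) = 41.25°.
With φ = 35.0°, δ = -10.3°, H = 41.25°: sin φ sin δ = -0.1026, cos φ cos δ cos H = 0.6059, so cos θ_z = 0.5033.
Air mass m = 1/cos θ_z = 1/0.5033 = 1.987; τ^m = 0.82^1.987 = 0.6741.
Surface direct beam = 1365 × 0.5033 × 0.6741 = 463.11 W/m².

463 W/m²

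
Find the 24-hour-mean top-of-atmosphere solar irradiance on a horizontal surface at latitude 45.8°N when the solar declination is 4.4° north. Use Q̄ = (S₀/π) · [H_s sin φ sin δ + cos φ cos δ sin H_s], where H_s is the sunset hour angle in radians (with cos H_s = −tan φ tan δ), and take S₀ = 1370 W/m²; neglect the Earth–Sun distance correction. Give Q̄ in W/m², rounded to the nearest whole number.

−tan φ tan δ = −(1.0283)(0.0769) = -0.0791; H_s = arccos(-0.0791) = 94.54°. In radians, H_s = 1.6500.
H_s sin φ sin δ = 1.6500 × 0.7169 × 0.0767 = 0.0907.
cos φ cos δ sin H_s = 0.6972 × 0.9971 × 0.9969 = 0.6930.
Q̄ = (1370/π) × (0.0907 + 0.6930) = 436.08 × 0.7837 = 341.76 W/m².

342 W/m²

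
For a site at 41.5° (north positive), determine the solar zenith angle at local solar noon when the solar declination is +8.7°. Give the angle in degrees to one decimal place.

32.8°

At local solar noon the hour angle is zero, so the zenith angle is |φ − δ| = |41.5° − (8.7°)| = 32.8°.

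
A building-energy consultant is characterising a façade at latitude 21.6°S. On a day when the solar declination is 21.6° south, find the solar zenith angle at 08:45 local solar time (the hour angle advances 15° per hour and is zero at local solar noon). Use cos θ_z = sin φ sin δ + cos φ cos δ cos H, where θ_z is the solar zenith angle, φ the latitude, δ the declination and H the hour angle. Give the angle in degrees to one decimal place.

45.1°

Hour angle H = 15° × (8.75 − 12) = -48.75°.
cos θ_z = sin(-21.6°) sin(-21.6°) + cos(-21.6°) cos(-21.6°) cos(-48.75°) = 0.1355 + 0.5700 = 0.7055.
θ_z = arccos(0.7055) = 45.13°.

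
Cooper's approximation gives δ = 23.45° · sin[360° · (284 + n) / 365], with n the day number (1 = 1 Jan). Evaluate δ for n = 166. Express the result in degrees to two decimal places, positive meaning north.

360 × (284 + 166) / 365 = 443.836°; sin(443.836°) = 0.9942.
δ = 23.45 × 0.9942 = 23.314° ≈ +23.31°.

+23.31°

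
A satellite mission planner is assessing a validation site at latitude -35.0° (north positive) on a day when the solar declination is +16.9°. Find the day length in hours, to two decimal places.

The sunset hour angle satisfies cos H_s = −tan φ tan δ = 0.2127, giving H_s = 77.72°.
Day length = 2 H_s / 15° h⁻¹ = 155.44° / 15 = 10.363 h.

10.36 hours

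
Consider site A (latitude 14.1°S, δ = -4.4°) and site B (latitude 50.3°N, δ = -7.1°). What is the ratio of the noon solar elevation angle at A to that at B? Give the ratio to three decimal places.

A: 90° − |-14.1 − (-4.4)| = 80.30°.
B: 90° − |50.3 − (-7.1)| = 32.60°.
Ratio A/B = 80.3000 / 32.6000 = 2.4632.

2.463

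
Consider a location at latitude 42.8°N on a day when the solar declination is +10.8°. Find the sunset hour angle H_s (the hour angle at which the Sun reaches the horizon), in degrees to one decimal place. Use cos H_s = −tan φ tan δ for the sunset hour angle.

100.2°

The sunset hour angle satisfies cos H_s = −tan φ tan δ = -0.1766, giving H_s = 100.17°.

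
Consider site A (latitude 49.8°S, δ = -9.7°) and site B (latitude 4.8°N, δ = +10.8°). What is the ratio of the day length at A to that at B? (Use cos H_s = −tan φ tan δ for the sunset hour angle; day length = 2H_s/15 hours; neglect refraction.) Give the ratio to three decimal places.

1.118

A: H_s = arccos(−tan -49.8° · tan -9.7°) = 101.67°, so 2H_s/15 = 13.5560 h.
B: H_s = arccos(−tan 4.8° · tan 10.8°) = 90.92°, so 2H_s/15 = 12.1227 h.
Ratio A/B = 13.5560 / 12.1227 = 1.1182.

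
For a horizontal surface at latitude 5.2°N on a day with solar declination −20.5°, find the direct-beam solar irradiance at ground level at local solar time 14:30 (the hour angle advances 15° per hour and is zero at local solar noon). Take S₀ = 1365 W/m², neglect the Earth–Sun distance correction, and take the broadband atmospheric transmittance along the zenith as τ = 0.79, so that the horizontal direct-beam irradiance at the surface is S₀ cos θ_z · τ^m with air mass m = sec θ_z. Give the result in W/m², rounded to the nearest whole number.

Hour angle H = 15° × (14.5 − 12) = 37.50°.
cos θ_z = sin(5.2°) sin(-20.5°) + cos(5.2°) cos(-20.5°) cos(37.50°) = -0.0317 + 0.7401 = 0.7084.
Air mass m = 1/cos θ_z = 1/0.7084 = 1.412; τ^m = 0.79^1.412 = 0.7169.
Surface direct beam = 1365 × 0.7084 × 0.7169 = 693.22 W/m².

693 W/m²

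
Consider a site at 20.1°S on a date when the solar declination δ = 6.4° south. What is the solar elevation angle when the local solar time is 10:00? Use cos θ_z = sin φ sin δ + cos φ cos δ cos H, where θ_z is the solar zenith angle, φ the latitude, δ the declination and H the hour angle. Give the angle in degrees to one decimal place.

57.8°

Hour angle H = 15° × (10 − 12) = -30.00°.
cos θ_z = sin φ sin δ + cos φ cos δ cos H = (-0.3437)(-0.1115) + (0.9391)(0.9938)(0.8660) = 0.8465.
θ_z = arccos(0.8465) = 32.17°, so the elevation is 90° − 32.17° = 57.83°.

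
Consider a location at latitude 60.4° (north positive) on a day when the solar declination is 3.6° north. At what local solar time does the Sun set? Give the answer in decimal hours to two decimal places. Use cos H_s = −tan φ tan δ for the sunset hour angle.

18.42 h

cos H_s = −tan(60.4°) · tan(3.6°) = -0.1107, so H_s = arccos(-0.1107) = 96.36°.
Sunset is at 12 + H_s/15 = 12 + 6.424 = 18.424 h local solar time.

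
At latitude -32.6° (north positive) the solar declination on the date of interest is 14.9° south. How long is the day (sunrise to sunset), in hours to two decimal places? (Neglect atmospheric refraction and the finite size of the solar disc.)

13.31 hours

−tan φ tan δ = −(-0.6395)(-0.2661) = -0.1702; H_s = arccos(-0.1702) = 99.80°.
Day length = 2 H_s / 15° h⁻¹ = 199.60° / 15 = 13.307 h.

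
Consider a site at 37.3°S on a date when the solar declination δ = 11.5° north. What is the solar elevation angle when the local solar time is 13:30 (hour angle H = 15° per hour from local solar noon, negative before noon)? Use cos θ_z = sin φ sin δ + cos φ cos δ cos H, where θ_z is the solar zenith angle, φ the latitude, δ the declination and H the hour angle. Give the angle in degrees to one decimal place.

36.8°

Hour angle H = 15° × (13.5 − 12) = 22.50°.
cos θ_z = sin φ sin δ + cos φ cos δ cos H = (-0.6060)(0.1994) + (0.7955)(0.9799)(0.9239) = 0.5994.
θ_z = arccos(0.5994) = 53.17°, so the elevation is 90° − 53.17° = 36.83°.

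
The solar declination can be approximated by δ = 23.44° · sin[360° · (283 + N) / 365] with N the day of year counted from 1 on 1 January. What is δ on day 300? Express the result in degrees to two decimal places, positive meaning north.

360 × (283 + 300) / 365 = 575.014°; sin(575.014°) = -0.5738.
δ = 23.44 × -0.5738 = -13.450° ≈ -13.45°.

-13.45°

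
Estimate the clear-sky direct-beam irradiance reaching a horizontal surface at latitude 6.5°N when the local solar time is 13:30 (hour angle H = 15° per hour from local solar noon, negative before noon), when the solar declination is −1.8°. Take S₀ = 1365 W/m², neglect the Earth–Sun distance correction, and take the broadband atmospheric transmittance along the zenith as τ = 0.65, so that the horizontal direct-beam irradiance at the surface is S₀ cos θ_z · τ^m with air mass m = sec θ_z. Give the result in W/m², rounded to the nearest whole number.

Hour angle H = 15° × (13.5 − 12) = 22.50°.
cos θ_z = sin(6.5°) sin(-1.8°) + cos(6.5°) cos(-1.8°) cos(22.50°) = -0.0036 + 0.9175 = 0.9139.
Air mass m = 1/cos θ_z = 1/0.9139 = 1.094; τ^m = 0.65^1.094 = 0.6242.
Surface direct beam = 1365 × 0.9139 × 0.6242 = 778.67 W/m².

779 W/m²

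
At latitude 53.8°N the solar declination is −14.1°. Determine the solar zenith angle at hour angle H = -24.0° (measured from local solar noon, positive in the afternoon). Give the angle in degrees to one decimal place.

70.9°

With φ = 53.8°, δ = -14.1°, H = -24.00°: sin φ sin δ = -0.1966, cos φ cos δ cos H = 0.5233, so cos θ_z = 0.3267.
θ_z = arccos(0.3267) = 70.93°.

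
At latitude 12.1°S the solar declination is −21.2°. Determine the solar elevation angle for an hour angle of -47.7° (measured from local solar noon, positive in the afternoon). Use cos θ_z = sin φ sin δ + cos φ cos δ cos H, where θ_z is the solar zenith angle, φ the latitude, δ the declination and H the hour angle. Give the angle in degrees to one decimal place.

43.6°

With φ = -12.1°, δ = -21.2°, H = -47.70°: sin φ sin δ = 0.0758, cos φ cos δ cos H = 0.6135, so cos θ_z = 0.6893.
θ_z = arccos(0.6893) = 46.43°, so the elevation is 90° − 46.43° = 43.57°.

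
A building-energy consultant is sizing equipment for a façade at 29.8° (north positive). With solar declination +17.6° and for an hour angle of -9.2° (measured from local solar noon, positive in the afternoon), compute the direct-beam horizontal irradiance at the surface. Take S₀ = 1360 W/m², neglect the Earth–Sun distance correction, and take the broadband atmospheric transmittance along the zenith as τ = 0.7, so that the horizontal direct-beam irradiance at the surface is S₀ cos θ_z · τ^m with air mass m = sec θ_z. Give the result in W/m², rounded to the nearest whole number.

909 W/m²

cos θ_z = sin φ sin δ + cos φ cos δ cos H = (0.4970)(0.3024) + (0.8678)(0.9532)(0.9871) = 0.9668.
Air mass m = 1/cos θ_z = 1/0.9668 = 1.034; τ^m = 0.7^1.034 = 0.6916.
Surface direct beam = 1360 × 0.9668 × 0.6916 = 909.35 W/m².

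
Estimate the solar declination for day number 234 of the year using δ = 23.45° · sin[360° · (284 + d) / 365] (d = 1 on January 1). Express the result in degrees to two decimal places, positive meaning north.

360 × (284 + 234) / 365 = 510.904°; sin(510.904°) = 0.4863.
δ = 23.45 × 0.4863 = 11.404° ≈ +11.40°.

+11.40°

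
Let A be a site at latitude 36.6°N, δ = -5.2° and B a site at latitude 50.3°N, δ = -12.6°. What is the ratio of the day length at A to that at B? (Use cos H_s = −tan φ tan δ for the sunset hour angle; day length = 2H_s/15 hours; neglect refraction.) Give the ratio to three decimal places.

A: H_s = arccos(−tan 36.6° · tan -5.2°) = 86.12°, so 2H_s/15 = 11.4827 h.
B: H_s = arccos(−tan 50.3° · tan -12.6°) = 74.38°, so 2H_s/15 = 9.9173 h.
Ratio A/B = 11.4827 / 9.9173 = 1.1578.

1.158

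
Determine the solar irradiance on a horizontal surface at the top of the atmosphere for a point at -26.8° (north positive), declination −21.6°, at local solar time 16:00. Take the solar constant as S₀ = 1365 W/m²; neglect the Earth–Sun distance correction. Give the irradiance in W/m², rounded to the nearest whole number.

Hour angle H = 15° × (16 − 12) = 60.00°.
With φ = -26.8°, δ = -21.6°, H = 60.00°: sin φ sin δ = 0.1660, cos φ cos δ cos H = 0.4150, so cos θ_z = 0.5810.
Top-of-atmosphere irradiance = S₀ cos θ_z = 1365 × 0.5810 = 793.06 W/m².

793 W/m²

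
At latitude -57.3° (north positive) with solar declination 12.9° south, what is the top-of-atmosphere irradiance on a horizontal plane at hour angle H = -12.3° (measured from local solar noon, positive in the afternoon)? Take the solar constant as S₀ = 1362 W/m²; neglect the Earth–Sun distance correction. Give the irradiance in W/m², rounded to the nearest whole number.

With φ = -57.3°, δ = -12.9°, H = -12.30°: sin φ sin δ = 0.1879, cos φ cos δ cos H = 0.5145, so cos θ_z = 0.7024.
Top-of-atmosphere irradiance = S₀ cos θ_z = 1362 × 0.7024 = 956.67 W/m².

957 W/m²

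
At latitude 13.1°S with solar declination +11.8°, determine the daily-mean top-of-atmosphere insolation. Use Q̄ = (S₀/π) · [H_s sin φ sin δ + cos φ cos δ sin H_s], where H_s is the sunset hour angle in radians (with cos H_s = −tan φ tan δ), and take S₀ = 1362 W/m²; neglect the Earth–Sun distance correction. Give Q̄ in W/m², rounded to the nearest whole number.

−tan φ tan δ = −(-0.2327)(0.2089) = 0.0486; H_s = arccos(0.0486) = 87.21°. In radians, H_s = 1.5221.
H_s sin φ sin δ = 1.5221 × -0.2267 × 0.2045 = -0.0706.
cos φ cos δ sin H_s = 0.9740 × 0.9789 × 0.9988 = 0.9523.
Q̄ = (1362/π) × (-0.0706 + 0.9523) = 433.54 × 0.8817 = 382.25 W/m².

382 W/m²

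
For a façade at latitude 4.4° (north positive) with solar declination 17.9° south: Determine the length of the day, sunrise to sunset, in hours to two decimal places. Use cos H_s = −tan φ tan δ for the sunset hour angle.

The sunset hour angle satisfies cos H_s = −tan φ tan δ = 0.0249, giving H_s = 88.57°.
Day length = 2 H_s / 15° h⁻¹ = 177.14° / 15 = 11.809 h.

11.81 hours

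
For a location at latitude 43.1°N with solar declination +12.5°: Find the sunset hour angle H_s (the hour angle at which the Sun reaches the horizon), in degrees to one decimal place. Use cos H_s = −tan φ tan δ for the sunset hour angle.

102.0°

−tan φ tan δ = −(0.9358)(0.2217) = -0.2075; H_s = arccos(-0.2075) = 101.98°.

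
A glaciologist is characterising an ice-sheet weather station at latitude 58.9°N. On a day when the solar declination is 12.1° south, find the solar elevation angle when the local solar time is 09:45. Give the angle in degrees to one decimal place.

13.9°

Hour angle H = 15° × (9.75 − 12) = -33.75°.
With φ = 58.9°, δ = -12.1°, H = -33.75°: sin φ sin δ = -0.1795, cos φ cos δ cos H = 0.4199, so cos θ_z = 0.2404.
θ_z = arccos(0.2404) = 76.09°, so the elevation is 90° − 76.09° = 13.91°.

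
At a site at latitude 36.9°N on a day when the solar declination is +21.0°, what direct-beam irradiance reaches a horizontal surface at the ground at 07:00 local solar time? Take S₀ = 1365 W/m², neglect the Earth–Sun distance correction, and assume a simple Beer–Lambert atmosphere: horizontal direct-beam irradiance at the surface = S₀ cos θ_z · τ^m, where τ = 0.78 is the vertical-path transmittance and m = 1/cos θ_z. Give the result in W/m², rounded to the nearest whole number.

Hour angle H = 15° × (7 − 12) = -75.00°.
cos θ_z = sin(36.9°) sin(21.0°) + cos(36.9°) cos(21.0°) cos(-75.00°) = 0.2152 + 0.1932 = 0.4084.
Air mass m = 1/cos θ_z = 1/0.4084 = 2.449; τ^m = 0.78^2.449 = 0.5442.
Surface direct beam = 1365 × 0.4084 × 0.5442 = 303.37 W/m².

303 W/m²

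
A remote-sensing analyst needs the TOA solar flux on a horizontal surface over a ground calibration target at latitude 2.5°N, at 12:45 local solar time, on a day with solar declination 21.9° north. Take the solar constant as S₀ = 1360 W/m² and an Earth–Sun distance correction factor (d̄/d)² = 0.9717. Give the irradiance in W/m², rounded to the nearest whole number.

1223 W/m²

Hour angle H = 15° × (12.75 − 12) = 11.25°.
cos θ_z = sin(2.5°) sin(21.9°) + cos(2.5°) cos(21.9°) cos(11.25°) = 0.0163 + 0.9091 = 0.9254.
Top-of-atmosphere irradiance = S₀ (d̄/d)² cos θ_z = 1360 × 0.9717 × 0.9254 = 1222.93 W/m².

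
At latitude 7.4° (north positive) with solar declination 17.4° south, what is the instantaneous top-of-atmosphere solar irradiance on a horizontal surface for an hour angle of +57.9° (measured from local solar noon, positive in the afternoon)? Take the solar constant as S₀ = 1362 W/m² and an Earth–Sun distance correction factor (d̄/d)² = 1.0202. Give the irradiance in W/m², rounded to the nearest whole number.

645 W/m²

cos θ_z = sin(7.4°) sin(-17.4°) + cos(7.4°) cos(-17.4°) cos(57.90°) = -0.0385 + 0.5029 = 0.4644.
Top-of-atmosphere irradiance = S₀ (d̄/d)² cos θ_z = 1362 × 1.0202 × 0.4644 = 645.29 W/m².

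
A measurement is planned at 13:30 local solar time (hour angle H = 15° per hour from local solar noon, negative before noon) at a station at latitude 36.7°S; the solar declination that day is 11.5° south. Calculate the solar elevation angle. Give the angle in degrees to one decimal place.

Hour angle H = 15° × (13.5 − 12) = 22.50°.
With φ = -36.7°, δ = -11.5°, H = 22.50°: sin φ sin δ = 0.1191, cos φ cos δ cos H = 0.7259, so cos θ_z = 0.8450.
θ_z = arccos(0.8450) = 32.33°, so the elevation is 90° − 32.33° = 57.67°.

57.7°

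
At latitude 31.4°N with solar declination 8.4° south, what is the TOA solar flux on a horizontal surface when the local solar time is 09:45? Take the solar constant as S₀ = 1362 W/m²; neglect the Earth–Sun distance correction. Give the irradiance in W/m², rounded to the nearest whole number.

Hour angle H = 15° × (9.75 − 12) = -33.75°.
cos θ_z = sin(31.4°) sin(-8.4°) + cos(31.4°) cos(-8.4°) cos(-33.75°) = -0.0761 + 0.7021 = 0.6260.
Top-of-atmosphere irradiance = S₀ cos θ_z = 1362 × 0.6260 = 852.61 W/m².

853 W/m²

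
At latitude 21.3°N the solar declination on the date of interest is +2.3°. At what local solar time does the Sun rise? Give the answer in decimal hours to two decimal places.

5.94 h

−tan φ tan δ = −(0.3899)(0.0402) = -0.0157; H_s = arccos(-0.0157) = 90.90°.
Sunrise is at 12 − H_s/15 = 12 − 6.060 = 5.940 h local solar time.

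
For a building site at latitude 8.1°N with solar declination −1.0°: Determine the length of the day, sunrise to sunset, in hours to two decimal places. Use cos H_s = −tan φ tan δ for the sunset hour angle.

cos H_s = −tan(8.1°) · tan(-1.0°) = 0.0025, so H_s = arccos(0.0025) = 89.86°.
Day length = 2 H_s / 15° h⁻¹ = 179.72° / 15 = 11.981 h.

11.98 hours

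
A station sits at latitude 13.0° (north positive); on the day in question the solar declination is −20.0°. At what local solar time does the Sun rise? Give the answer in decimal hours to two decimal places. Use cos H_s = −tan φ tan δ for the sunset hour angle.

6.32 h

The sunset hour angle satisfies cos H_s = −tan φ tan δ = 0.0840, giving H_s = 85.18°.
Sunrise is at 12 − H_s/15 = 12 − 5.679 = 6.321 h local solar time.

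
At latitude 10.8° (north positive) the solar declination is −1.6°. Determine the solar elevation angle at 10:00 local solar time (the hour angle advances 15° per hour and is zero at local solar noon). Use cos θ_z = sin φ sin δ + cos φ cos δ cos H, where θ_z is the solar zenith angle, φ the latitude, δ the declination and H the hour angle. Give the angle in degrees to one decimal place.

Hour angle H = 15° × (10 − 12) = -30.00°.
cos θ_z = sin φ sin δ + cos φ cos δ cos H = (0.1874)(-0.0279) + (0.9823)(0.9996)(0.8660) = 0.8451.
θ_z = arccos(0.8451) = 32.32°, so the elevation is 90° − 32.32° = 57.68°.

57.7°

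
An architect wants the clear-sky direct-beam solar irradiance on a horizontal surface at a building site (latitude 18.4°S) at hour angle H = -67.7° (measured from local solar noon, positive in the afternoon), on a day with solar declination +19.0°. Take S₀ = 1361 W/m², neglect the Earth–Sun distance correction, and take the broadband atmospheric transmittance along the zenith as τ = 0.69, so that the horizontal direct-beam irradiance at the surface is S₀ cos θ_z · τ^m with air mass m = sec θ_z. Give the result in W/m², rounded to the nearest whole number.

cos θ_z = sin(-18.4°) sin(19.0°) + cos(-18.4°) cos(19.0°) cos(-67.70°) = -0.1028 + 0.3404 = 0.2376.
Air mass m = 1/cos θ_z = 1/0.2376 = 4.209; τ^m = 0.69^4.209 = 0.2098.
Surface direct beam = 1361 × 0.2376 × 0.2098 = 67.84 W/m².

68 W/m²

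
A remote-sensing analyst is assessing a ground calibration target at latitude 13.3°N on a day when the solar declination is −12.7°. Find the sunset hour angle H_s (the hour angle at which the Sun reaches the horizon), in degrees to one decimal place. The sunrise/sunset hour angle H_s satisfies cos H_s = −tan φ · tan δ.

86.9°

−tan φ tan δ = −(0.2364)(-0.2254) = 0.0533; H_s = arccos(0.0533) = 86.94°.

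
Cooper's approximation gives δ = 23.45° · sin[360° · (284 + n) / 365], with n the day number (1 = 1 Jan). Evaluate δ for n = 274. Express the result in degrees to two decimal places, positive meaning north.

360 × (284 + 274) / 365 = 550.356°; sin(550.356°) = -0.1798.
δ = 23.45 × -0.1798 = -4.216° ≈ -4.22°.

-4.22°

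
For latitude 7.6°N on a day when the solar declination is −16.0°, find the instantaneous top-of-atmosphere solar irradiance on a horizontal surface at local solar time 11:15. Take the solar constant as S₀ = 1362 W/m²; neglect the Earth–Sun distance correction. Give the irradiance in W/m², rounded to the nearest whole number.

1223 W/m²

Hour angle H = 15° × (11.25 − 12) = -11.25°.
With φ = 7.6°, δ = -16.0°, H = -11.25°: sin φ sin δ = -0.0365, cos φ cos δ cos H = 0.9345, so cos θ_z = 0.8980.
Top-of-atmosphere irradiance = S₀ cos θ_z = 1362 × 0.8980 = 1223.08 W/m².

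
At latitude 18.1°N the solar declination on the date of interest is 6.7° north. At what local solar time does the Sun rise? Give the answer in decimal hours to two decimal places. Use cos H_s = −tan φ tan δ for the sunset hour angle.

5.85 h

The sunset hour angle satisfies cos H_s = −tan φ tan δ = -0.0384, giving H_s = 92.20°.
Sunrise is at 12 − H_s/15 = 12 − 6.147 = 5.853 h local solar time.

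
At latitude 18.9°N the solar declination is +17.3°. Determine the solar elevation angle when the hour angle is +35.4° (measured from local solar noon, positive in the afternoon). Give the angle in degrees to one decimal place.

56.4°

With φ = 18.9°, δ = 17.3°, H = 35.40°: sin φ sin δ = 0.0963, cos φ cos δ cos H = 0.7363, so cos θ_z = 0.8326.
θ_z = arccos(0.8326) = 33.63°, so the elevation is 90° − 33.63° = 56.37°.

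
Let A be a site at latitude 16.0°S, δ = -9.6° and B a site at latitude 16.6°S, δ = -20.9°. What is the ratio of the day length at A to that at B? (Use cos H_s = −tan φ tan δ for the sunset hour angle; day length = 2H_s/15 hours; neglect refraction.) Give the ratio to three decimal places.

0.961

A: H_s = arccos(−tan -16.0° · tan -9.6°) = 92.78°, so 2H_s/15 = 12.3707 h.
B: H_s = arccos(−tan -16.6° · tan -20.9°) = 96.54°, so 2H_s/15 = 12.8720 h.
Ratio A/B = 12.3707 / 12.8720 = 0.9611.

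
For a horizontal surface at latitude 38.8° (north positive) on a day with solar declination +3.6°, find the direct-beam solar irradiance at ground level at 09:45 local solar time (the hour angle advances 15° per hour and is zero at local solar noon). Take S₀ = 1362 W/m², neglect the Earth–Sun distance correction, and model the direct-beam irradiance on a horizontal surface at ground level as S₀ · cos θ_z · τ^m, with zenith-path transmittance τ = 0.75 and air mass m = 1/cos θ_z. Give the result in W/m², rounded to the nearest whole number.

Hour angle H = 15° × (9.75 − 12) = -33.75°.
cos θ_z = sin(38.8°) sin(3.6°) + cos(38.8°) cos(3.6°) cos(-33.75°) = 0.0393 + 0.6467 = 0.6860.
Air mass m = 1/cos θ_z = 1/0.6860 = 1.458; τ^m = 0.75^1.458 = 0.6574.
Surface direct beam = 1362 × 0.6860 × 0.6574 = 614.23 W/m².

614 W/m²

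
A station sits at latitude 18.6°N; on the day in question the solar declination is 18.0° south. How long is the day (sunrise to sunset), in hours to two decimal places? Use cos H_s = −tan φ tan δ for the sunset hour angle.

11.16 hours

The sunset hour angle satisfies cos H_s = −tan φ tan δ = 0.1093, giving H_s = 83.73°.
Day length = 2 H_s / 15° h⁻¹ = 167.46° / 15 = 11.164 h.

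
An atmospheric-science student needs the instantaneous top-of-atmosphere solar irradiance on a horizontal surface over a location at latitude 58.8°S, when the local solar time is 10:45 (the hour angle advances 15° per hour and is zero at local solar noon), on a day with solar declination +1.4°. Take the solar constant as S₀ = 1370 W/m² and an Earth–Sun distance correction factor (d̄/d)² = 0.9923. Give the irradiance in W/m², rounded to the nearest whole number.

638 W/m²

Hour angle H = 15° × (10.75 − 12) = -18.75°.
cos θ_z = sin φ sin δ + cos φ cos δ cos H = (-0.8554)(0.0244) + (0.5180)(0.9997)(0.9469) = 0.4695.
Top-of-atmosphere irradiance = S₀ (d̄/d)² cos θ_z = 1370 × 0.9923 × 0.4695 = 638.26 W/m².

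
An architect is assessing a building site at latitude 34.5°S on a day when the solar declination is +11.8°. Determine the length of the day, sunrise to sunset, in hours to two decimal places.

cos H_s = −tan(-34.5°) · tan(11.8°) = 0.1436, so H_s = arccos(0.1436) = 81.74°.
Day length = 2 H_s / 15° h⁻¹ = 163.48° / 15 = 10.899 h.

10.90 hours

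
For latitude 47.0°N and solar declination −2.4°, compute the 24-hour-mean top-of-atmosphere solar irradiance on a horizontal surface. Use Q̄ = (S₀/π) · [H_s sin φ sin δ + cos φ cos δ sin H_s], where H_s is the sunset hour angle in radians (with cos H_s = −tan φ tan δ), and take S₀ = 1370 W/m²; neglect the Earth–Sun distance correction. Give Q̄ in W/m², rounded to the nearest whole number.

276 W/m²

The sunset hour angle satisfies cos H_s = −tan φ tan δ = 0.0449, giving H_s = 87.43°. In radians, H_s = 1.5259.
H_s sin φ sin δ = 1.5259 × 0.7314 × -0.0419 = -0.0468.
cos φ cos δ sin H_s = 0.6820 × 0.9991 × 0.9990 = 0.6807.
Q̄ = (1370/π) × (-0.0468 + 0.6807) = 436.08 × 0.6339 = 276.43 W/m².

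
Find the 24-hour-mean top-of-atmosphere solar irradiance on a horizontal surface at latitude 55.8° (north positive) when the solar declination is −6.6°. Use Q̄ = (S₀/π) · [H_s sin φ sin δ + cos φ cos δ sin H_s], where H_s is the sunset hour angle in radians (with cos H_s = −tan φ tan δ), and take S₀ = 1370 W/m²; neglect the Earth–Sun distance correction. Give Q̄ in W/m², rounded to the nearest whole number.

The sunset hour angle satisfies cos H_s = −tan φ tan δ = 0.1703, giving H_s = 80.19°. In radians, H_s = 1.3996.
H_s sin φ sin δ = 1.3996 × 0.8271 × -0.1149 = -0.1330.
cos φ cos δ sin H_s = 0.5621 × 0.9934 × 0.9854 = 0.5502.
Q̄ = (1370/π) × (-0.1330 + 0.5502) = 436.08 × 0.4172 = 181.93 W/m².

182 W/m²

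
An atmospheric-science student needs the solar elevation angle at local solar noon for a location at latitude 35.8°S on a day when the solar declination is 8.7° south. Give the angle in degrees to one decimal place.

62.9°

At local solar noon the hour angle is zero, so the elevation is 90° − |φ − δ| = 90° − |-35.8° − (-8.7°)| = 90° − 27.1° = 62.9°.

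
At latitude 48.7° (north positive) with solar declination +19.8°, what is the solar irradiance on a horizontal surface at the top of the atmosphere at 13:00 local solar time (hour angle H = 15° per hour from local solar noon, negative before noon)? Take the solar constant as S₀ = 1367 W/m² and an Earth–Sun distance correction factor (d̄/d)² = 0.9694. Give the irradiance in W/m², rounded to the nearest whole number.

1132 W/m²

Hour angle H = 15° × (13 − 12) = 15.00°.
cos θ_z = sin(48.7°) sin(19.8°) + cos(48.7°) cos(19.8°) cos(15.00°) = 0.2545 + 0.5998 = 0.8543.
Top-of-atmosphere irradiance = S₀ (d̄/d)² cos θ_z = 1367 × 0.9694 × 0.8543 = 1132.09 W/m².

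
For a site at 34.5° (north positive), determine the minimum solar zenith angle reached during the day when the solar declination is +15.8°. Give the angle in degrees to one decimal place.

18.7°

At local solar noon the hour angle is zero, so the zenith angle is |φ − δ| = |34.5° − (15.8°)| = 18.7°.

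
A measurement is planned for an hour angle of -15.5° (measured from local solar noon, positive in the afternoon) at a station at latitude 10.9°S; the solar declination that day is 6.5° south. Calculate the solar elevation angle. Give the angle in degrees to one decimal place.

74.1°

With φ = -10.9°, δ = -6.5°, H = -15.50°: sin φ sin δ = 0.0214, cos φ cos δ cos H = 0.9402, so cos θ_z = 0.9616.
θ_z = arccos(0.9616) = 15.93°, so the elevation is 90° − 15.93° = 74.07°.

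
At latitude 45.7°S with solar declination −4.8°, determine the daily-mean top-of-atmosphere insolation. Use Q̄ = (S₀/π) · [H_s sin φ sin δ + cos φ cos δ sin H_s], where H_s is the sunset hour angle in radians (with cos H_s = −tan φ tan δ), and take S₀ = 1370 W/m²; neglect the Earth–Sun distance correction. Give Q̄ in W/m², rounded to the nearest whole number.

346 W/m²

The sunset hour angle satisfies cos H_s = −tan φ tan δ = -0.0860, giving H_s = 94.93°. In radians, H_s = 1.6568.
H_s sin φ sin δ = 1.6568 × -0.7157 × -0.0837 = 0.0992.
cos φ cos δ sin H_s = 0.6984 × 0.9965 × 0.9963 = 0.6934.
Q̄ = (1370/π) × (0.0992 + 0.6934) = 436.08 × 0.7926 = 345.64 W/m².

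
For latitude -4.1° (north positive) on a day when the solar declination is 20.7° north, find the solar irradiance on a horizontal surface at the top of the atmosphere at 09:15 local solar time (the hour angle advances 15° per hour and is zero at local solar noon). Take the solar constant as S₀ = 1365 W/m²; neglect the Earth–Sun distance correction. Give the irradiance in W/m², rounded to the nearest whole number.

Hour angle H = 15° × (9.25 − 12) = -41.25°.
cos θ_z = sin φ sin δ + cos φ cos δ cos H = (-0.0715)(0.3535) + (0.9974)(0.9354)(0.7518) = 0.6761.
Top-of-atmosphere irradiance = S₀ cos θ_z = 1365 × 0.6761 = 922.88 W/m².

923 W/m²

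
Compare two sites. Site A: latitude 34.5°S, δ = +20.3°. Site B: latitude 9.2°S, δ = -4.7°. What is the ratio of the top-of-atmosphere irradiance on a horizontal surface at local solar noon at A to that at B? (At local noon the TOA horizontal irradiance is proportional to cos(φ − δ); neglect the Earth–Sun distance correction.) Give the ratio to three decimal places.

A: cos θ_z = cos(-34.5° − (20.3°)) = 0.5764.
B: cos θ_z = cos(-9.2° − (-4.7°)) = 0.9969.
Ratio A/B = 0.5764 / 0.9969 = 0.5782.

0.578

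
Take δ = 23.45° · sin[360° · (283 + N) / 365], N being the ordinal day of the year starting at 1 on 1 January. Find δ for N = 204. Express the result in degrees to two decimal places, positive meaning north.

360 × (283 + 204) / 365 = 480.329°; sin(480.329°) = 0.8631.
δ = 23.45 × 0.8631 = 20.240° ≈ +20.24°.

+20.24°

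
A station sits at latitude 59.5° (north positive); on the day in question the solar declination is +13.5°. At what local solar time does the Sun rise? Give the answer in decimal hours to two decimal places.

4.40 h

cos H_s = −tan(59.5°) · tan(13.5°) = -0.4076, so H_s = arccos(-0.4076) = 114.05°.
Sunrise is at 12 − H_s/15 = 12 − 7.603 = 4.397 h local solar time.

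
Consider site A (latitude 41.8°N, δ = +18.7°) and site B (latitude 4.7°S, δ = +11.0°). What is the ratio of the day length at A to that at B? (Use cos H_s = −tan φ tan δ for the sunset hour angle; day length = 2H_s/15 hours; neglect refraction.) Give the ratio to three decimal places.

1.208

A: H_s = arccos(−tan 41.8° · tan 18.7°) = 107.62°, so 2H_s/15 = 14.3493 h.
B: H_s = arccos(−tan -4.7° · tan 11.0°) = 89.08°, so 2H_s/15 = 11.8773 h.
Ratio A/B = 14.3493 / 11.8773 = 1.2081.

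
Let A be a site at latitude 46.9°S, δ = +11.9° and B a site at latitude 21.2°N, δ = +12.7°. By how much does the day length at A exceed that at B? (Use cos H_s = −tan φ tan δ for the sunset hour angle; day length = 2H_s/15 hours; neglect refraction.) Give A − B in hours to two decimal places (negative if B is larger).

-2.40 h

A: H_s = arccos(−tan -46.9° · tan 11.9°) = 76.99°, so 2H_s/15 = 10.2653 h.
B: H_s = arccos(−tan 21.2° · tan 12.7°) = 95.01°, so 2H_s/15 = 12.6680 h.
A − B = 10.2653 − 12.6680 = -2.4027 h.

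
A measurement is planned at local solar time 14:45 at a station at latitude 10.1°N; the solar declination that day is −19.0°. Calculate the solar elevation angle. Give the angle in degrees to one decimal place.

40.0°

Hour angle H = 15° × (14.75 − 12) = 41.25°.
cos θ_z = sin(10.1°) sin(-19.0°) + cos(10.1°) cos(-19.0°) cos(41.25°) = -0.0571 + 0.6999 = 0.6428.
θ_z = arccos(0.6428) = 50.00°, so the elevation is 90° − 50.00° = 40.00°.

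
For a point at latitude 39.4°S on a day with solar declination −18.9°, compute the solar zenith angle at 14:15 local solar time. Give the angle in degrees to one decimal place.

35.6°

Hour angle H = 15° × (14.25 − 12) = 33.75°.
With φ = -39.4°, δ = -18.9°, H = 33.75°: sin φ sin δ = 0.2056, cos φ cos δ cos H = 0.6079, so cos θ_z = 0.8135.
θ_z = arccos(0.8135) = 35.56°.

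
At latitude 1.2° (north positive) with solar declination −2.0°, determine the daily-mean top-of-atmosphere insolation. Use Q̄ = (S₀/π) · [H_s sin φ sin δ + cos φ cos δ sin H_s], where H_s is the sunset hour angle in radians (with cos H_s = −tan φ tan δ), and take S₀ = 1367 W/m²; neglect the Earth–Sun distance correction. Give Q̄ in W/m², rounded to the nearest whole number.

The sunset hour angle satisfies cos H_s = −tan φ tan δ = 0.0007, giving H_s = 89.96°. In radians, H_s = 1.5701.
H_s sin φ sin δ = 1.5701 × 0.0209 × -0.0349 = -0.0011.
cos φ cos δ sin H_s = 0.9998 × 0.9994 × 1.0000 = 0.9992.
Q̄ = (1367/π) × (-0.0011 + 0.9992) = 435.13 × 0.9981 = 434.30 W/m².

434 W/m²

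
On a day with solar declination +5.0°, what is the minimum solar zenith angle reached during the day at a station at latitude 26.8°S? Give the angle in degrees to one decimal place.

31.8°

At local solar noon the hour angle is zero, so the zenith angle is |φ − δ| = |-26.8° − (5.0°)| = 31.8°.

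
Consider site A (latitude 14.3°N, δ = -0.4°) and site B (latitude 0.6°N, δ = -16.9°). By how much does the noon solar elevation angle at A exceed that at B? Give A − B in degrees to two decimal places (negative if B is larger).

A: 90° − |14.3 − (-0.4)| = 75.30°.
B: 90° − |0.6 − (-16.9)| = 72.50°.
A − B = 75.30 − 72.50 = 2.80°.

+2.80°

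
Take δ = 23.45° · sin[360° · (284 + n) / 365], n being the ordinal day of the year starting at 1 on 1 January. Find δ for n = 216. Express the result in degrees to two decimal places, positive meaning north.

+17.11°

360 × (284 + 216) / 365 = 493.151°; sin(493.151°) = 0.7296.
δ = 23.45 × 0.7296 = 17.109° ≈ +17.11°.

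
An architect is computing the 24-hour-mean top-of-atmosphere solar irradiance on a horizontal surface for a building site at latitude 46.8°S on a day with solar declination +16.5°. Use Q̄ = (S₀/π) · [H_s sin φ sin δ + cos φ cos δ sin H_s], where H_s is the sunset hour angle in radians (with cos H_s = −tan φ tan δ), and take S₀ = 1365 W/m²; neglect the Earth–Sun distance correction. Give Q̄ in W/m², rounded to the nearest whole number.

−tan φ tan δ = −(-1.0649)(0.2962) = 0.3154; H_s = arccos(0.3154) = 71.62°. In radians, H_s = 1.2500.
H_s sin φ sin δ = 1.2500 × -0.7290 × 0.2840 = -0.2588.
cos φ cos δ sin H_s = 0.6845 × 0.9588 × 0.9490 = 0.6228.
Q̄ = (1365/π) × (-0.2588 + 0.6228) = 434.49 × 0.3640 = 158.15 W/m².

158 W/m²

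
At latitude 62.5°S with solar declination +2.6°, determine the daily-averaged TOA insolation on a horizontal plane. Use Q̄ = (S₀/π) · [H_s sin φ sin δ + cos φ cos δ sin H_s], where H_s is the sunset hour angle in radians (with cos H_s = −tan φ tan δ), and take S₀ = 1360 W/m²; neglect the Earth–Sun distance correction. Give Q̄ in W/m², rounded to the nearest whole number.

173 W/m²

cos H_s = −tan(-62.5°) · tan(2.6°) = 0.0872, so H_s = arccos(0.0872) = 85.00°. In radians, H_s = 1.4835.
H_s sin φ sin δ = 1.4835 × -0.8870 × 0.0454 = -0.0597.
cos φ cos δ sin H_s = 0.4617 × 0.9990 × 0.9962 = 0.4595.
Q̄ = (1360/π) × (-0.0597 + 0.4595) = 432.90 × 0.3998 = 173.07 W/m².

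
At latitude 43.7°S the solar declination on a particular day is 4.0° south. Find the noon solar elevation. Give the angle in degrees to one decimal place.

50.3°

At local solar noon the hour angle is zero, so the elevation is 90° − |φ − δ| = 90° − |-43.7° − (-4.0°)| = 90° − 39.7° = 50.3°.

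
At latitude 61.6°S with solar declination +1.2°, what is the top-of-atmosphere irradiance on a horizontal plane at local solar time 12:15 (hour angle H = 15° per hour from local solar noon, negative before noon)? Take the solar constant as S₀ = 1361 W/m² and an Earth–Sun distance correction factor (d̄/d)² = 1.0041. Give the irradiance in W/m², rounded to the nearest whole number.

Hour angle H = 15° × (12.25 − 12) = 3.75°.
cos θ_z = sin φ sin δ + cos φ cos δ cos H = (-0.8796)(0.0209) + (0.4756)(0.9998)(0.9979) = 0.4561.
Top-of-atmosphere irradiance = S₀ (d̄/d)² cos θ_z = 1361 × 1.0041 × 0.4561 = 623.30 W/m².

623 W/m²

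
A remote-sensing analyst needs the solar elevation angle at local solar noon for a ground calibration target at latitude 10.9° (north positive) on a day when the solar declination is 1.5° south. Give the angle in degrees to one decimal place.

At local solar noon the hour angle is zero, so the elevation is 90° − |φ − δ| = 90° − |10.9° − (-1.5°)| = 90° − 12.4° = 77.6°.

77.6°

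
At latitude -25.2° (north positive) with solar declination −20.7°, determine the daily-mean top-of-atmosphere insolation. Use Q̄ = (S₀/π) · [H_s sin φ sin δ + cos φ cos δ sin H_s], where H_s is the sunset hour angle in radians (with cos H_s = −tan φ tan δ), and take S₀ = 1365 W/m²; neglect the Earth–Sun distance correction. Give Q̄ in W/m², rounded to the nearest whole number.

cos H_s = −tan(-25.2°) · tan(-20.7°) = -0.1778, so H_s = arccos(-0.1778) = 100.24°. In radians, H_s = 1.7495.
H_s sin φ sin δ = 1.7495 × -0.4258 × -0.3535 = 0.2633.
cos φ cos δ sin H_s = 0.9048 × 0.9354 × 0.9841 = 0.8329.
Q̄ = (1365/π) × (0.2633 + 0.8329) = 434.49 × 1.0962 = 476.29 W/m².

476 W/m²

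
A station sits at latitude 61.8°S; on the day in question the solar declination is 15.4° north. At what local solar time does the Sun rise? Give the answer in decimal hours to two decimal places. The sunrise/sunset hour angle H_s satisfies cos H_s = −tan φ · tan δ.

−tan φ tan δ = −(-1.8650)(0.2754) = 0.5136; H_s = arccos(0.5136) = 59.10°.
Sunrise is at 12 − H_s/15 = 12 − 3.940 = 8.060 h local solar time.

8.06 h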